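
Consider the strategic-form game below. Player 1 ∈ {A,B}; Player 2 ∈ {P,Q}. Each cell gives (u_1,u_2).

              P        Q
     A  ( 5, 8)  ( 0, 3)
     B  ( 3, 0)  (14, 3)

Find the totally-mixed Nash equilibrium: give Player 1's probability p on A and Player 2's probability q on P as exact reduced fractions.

P1 indiff ⇒ q·5+(1-q)·0 = q·3+(1-q)·14 ⇒ q(2) = (1-q)(14) ⇒ q = 7/8
P2 indiff ⇒ p·8+(1-p)·0 = p·3+(1-p)·3 ⇒ p(5) = (1-p)(3) ⇒ p = 3/8

(p,q) = (3/8, 7/8)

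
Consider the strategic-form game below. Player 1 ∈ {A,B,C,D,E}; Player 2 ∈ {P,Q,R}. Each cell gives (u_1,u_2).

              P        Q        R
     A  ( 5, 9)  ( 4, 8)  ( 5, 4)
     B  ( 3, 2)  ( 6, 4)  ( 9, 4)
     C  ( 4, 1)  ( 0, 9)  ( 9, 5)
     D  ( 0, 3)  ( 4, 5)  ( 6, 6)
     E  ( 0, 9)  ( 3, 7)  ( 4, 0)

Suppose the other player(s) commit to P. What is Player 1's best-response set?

argmax u_1 = {A}

u_1(A vs P) = 5
u_1(B vs P) = 3
u_1(C vs P) = 4
u_1(D vs P) = 0
u_1(E vs P) = 0
max payoff 5 at {A}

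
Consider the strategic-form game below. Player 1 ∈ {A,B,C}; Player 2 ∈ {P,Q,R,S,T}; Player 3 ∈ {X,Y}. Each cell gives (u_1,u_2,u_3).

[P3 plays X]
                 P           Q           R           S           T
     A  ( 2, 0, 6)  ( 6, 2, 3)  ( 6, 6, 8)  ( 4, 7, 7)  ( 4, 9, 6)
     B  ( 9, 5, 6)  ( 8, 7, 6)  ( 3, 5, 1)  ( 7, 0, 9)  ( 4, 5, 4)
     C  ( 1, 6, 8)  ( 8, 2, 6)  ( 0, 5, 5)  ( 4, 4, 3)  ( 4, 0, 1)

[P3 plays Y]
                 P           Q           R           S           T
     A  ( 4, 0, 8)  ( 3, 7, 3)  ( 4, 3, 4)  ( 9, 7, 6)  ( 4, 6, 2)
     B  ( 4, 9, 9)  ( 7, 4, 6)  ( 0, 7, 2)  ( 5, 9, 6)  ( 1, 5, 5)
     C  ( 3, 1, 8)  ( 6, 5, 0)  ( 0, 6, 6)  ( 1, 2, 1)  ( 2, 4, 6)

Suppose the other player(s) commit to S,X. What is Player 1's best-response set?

u_1(A vs S,X) = 4
u_1(B vs S,X) = 7
u_1(C vs S,X) = 4
max payoff 7 at {B}

P1 best: {B}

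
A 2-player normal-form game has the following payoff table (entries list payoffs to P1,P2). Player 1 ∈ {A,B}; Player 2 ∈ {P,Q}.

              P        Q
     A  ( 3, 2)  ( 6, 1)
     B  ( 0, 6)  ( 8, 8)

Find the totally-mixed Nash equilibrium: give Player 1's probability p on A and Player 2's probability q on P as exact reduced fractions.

P1 mixes 2/3 on A; P2 mixes 2/5 on P

P1 indiff ⇒ q·3+(1-q)·6 = q·0+(1-q)·8 ⇒ q(3) = (1-q)(2) ⇒ q = 2/5
P2 indiff ⇒ p·2+(1-p)·6 = p·1+(1-p)·8 ⇒ p(1) = (1-p)(2) ⇒ p = 2/3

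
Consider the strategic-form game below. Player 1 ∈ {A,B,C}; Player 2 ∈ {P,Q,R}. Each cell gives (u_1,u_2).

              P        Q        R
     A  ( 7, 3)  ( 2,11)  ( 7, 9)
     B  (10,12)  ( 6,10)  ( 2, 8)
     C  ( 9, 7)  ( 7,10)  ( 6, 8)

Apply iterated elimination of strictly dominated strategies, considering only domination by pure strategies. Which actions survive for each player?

P2 drop R (Q beats it: A:11>9 B:10>8 C:10>8)
P1 drop A (B beats it: P:10>7 Q:6>2)
P1→{B,C} P2→{P,Q}

Remaining: P1:{B,C} P2:{P,Q}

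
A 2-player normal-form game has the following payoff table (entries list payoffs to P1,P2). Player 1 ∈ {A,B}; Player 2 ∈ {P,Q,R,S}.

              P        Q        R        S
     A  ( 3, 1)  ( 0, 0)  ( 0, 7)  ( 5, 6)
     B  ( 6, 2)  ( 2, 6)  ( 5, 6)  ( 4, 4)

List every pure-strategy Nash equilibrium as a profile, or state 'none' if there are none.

(A,P): not NE [P1→B gives 6>3; P2→R gives 7>1]
(A,Q): not NE [P1→B gives 2>0; P2→R gives 7>0]
(A,R): not NE [P1→B gives 5>0]
(A,S): not NE [P2→R gives 7>6]
(B,P): not NE [P2→R gives 6>2]
(B,Q): NE
(B,R): NE
(B,S): not NE [P1→A gives 5>4; P2→R gives 6>4]

Nash profiles: (B,Q), (B,R)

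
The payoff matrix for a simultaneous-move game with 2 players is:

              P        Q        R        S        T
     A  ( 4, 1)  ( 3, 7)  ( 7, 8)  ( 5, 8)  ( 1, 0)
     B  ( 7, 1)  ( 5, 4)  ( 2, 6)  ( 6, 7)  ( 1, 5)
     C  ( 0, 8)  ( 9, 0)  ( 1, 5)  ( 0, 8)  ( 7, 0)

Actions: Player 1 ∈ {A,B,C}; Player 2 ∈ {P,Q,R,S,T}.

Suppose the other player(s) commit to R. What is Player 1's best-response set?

P1 best: {A}

u_1(A vs R) = 7
u_1(B vs R) = 2
u_1(C vs R) = 1
max payoff 7 at {A}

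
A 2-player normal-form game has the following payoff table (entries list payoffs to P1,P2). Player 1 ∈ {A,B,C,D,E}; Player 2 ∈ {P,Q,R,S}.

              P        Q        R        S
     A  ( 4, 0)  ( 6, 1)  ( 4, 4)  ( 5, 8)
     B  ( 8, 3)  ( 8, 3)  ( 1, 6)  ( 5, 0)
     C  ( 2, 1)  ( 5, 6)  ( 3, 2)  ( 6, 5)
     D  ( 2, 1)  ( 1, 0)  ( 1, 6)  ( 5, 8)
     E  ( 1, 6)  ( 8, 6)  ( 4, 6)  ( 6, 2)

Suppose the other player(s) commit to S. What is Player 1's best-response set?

P1 best: {C,E}

u_1(A vs S) = 5
u_1(B vs S) = 5
u_1(C vs S) = 6
u_1(D vs S) = 5
u_1(E vs S) = 6
max payoff 6 at {C,E}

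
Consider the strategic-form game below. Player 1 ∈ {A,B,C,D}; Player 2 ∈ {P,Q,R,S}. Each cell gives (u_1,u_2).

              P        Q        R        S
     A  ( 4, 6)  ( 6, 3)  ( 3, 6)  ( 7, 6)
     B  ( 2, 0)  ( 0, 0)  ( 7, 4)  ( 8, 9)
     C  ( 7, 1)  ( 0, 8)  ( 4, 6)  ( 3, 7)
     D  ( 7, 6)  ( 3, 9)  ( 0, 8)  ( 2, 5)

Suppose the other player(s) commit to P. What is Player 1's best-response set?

P1 best: {C,D}

u_1(A vs P) = 4
u_1(B vs P) = 2
u_1(C vs P) = 7
u_1(D vs P) = 7
max payoff 7 at {C,D}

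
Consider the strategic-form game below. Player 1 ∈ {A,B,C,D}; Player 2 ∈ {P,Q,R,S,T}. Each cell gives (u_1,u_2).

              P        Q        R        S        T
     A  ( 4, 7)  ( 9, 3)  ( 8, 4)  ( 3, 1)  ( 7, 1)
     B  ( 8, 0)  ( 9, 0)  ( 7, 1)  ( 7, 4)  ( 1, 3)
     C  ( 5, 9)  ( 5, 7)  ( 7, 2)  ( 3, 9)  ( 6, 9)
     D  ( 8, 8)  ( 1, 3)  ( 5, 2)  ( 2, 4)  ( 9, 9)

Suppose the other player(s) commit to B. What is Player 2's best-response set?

u_2(P vs B) = 0
u_2(Q vs B) = 0
u_2(R vs B) = 1
u_2(S vs B) = 4
u_2(T vs B) = 3
max payoff 4 at {S}

BR_2 = {S}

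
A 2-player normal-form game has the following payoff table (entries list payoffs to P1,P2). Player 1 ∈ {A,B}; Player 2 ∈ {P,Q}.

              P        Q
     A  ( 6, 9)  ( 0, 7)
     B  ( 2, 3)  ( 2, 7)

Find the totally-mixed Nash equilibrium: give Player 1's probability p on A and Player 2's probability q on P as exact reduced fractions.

P1 indiff ⇒ q·6+(1-q)·0 = q·2+(1-q)·2 ⇒ q(4) = (1-q)(2) ⇒ q = 1/3
P2 indiff ⇒ p·9+(1-p)·3 = p·7+(1-p)·7 ⇒ p(2) = (1-p)(4) ⇒ p = 2/3

P1 mixes 2/3 on A; P2 mixes 1/3 on P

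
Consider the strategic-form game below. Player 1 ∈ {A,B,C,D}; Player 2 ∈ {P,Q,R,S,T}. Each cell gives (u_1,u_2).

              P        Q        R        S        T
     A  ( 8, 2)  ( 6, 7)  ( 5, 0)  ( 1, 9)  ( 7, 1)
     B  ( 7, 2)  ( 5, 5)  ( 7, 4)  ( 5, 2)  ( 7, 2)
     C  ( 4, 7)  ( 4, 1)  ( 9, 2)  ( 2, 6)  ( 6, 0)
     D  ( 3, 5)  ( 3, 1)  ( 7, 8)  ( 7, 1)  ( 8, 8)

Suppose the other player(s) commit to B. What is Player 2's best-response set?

BR_2 = {Q}

u_2(P vs B) = 2
u_2(Q vs B) = 5
u_2(R vs B) = 4
u_2(S vs B) = 2
u_2(T vs B) = 2
max payoff 5 at {Q}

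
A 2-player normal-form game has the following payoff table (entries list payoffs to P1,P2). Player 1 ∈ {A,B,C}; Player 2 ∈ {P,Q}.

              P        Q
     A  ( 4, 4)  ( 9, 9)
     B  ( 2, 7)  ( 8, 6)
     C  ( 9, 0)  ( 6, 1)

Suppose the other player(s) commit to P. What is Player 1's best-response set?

BR_1 = {C}

u_1(A vs P) = 4
u_1(B vs P) = 2
u_1(C vs P) = 9
max payoff 9 at {C}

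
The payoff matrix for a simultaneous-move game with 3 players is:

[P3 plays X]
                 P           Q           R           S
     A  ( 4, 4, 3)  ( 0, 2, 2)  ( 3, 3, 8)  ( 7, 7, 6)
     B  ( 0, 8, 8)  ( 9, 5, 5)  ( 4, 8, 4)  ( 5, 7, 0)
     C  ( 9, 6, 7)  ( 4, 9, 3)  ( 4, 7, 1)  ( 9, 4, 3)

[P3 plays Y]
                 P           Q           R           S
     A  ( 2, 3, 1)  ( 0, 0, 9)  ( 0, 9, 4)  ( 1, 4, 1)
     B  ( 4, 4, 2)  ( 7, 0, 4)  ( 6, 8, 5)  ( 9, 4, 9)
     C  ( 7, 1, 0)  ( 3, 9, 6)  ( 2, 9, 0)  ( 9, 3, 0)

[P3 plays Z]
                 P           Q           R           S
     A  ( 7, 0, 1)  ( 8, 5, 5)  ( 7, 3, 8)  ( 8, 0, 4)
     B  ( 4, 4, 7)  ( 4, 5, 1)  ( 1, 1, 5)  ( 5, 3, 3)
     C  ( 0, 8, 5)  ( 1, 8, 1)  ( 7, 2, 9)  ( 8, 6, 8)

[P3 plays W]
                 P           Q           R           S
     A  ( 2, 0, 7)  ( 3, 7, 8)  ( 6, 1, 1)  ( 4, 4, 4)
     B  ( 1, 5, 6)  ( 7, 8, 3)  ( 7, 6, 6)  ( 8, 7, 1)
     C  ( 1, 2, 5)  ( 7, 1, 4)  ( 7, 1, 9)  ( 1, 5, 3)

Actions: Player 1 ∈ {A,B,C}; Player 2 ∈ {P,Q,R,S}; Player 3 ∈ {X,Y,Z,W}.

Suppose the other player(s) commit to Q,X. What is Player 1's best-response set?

u_1(A vs Q,X) = 0
u_1(B vs Q,X) = 9
u_1(C vs Q,X) = 4
max payoff 9 at {B}

BR_1 = {B}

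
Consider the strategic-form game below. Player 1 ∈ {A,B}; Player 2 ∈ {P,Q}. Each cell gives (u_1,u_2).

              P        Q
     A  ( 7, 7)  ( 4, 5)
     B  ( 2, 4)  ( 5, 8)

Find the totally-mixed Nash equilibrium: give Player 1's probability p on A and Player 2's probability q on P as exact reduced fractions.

P1 mixes 2/3 on A; P2 mixes 1/6 on P

P1 indiff ⇒ q·7+(1-q)·4 = q·2+(1-q)·5 ⇒ q(5) = (1-q)(1) ⇒ q = 1/6
P2 indiff ⇒ p·7+(1-p)·4 = p·5+(1-p)·8 ⇒ p(2) = (1-p)(4) ⇒ p = 2/3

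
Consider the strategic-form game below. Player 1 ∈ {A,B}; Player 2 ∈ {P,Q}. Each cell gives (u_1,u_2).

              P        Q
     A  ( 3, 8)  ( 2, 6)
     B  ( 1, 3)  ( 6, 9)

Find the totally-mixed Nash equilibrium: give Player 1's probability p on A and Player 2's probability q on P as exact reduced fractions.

P1 indiff ⇒ q·3+(1-q)·2 = q·1+(1-q)·6 ⇒ q(2) = (1-q)(4) ⇒ q = 2/3
P2 indiff ⇒ p·8+(1-p)·3 = p·6+(1-p)·9 ⇒ p(2) = (1-p)(6) ⇒ p = 3/4

(p,q) = (3/4, 2/3)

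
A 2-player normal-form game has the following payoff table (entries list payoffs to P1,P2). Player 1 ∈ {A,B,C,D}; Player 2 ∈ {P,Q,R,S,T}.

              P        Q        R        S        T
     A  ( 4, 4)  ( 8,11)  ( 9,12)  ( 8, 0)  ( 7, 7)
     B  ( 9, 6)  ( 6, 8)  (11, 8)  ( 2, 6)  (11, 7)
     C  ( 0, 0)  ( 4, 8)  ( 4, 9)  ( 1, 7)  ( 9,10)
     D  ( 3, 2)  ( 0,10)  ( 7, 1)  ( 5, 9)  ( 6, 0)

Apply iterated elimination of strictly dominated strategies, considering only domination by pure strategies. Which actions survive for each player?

P1 drop C (B beats it: P:9>0 Q:6>4 R:11>4 S:2>1 T:11>9)
P1 drop D (A beats it: P:4>3 Q:8>0 R:9>7 S:8>5 T:7>6)
P2 drop P (Q beats it: A:11>4 B:8>6)
P2 drop S (Q beats it: A:11>0 B:8>6)
P2 drop T (Q beats it: A:11>7 B:8>7)
P1→{A,B} P2→{Q,R}

Remaining: P1:{A,B} P2:{Q,R}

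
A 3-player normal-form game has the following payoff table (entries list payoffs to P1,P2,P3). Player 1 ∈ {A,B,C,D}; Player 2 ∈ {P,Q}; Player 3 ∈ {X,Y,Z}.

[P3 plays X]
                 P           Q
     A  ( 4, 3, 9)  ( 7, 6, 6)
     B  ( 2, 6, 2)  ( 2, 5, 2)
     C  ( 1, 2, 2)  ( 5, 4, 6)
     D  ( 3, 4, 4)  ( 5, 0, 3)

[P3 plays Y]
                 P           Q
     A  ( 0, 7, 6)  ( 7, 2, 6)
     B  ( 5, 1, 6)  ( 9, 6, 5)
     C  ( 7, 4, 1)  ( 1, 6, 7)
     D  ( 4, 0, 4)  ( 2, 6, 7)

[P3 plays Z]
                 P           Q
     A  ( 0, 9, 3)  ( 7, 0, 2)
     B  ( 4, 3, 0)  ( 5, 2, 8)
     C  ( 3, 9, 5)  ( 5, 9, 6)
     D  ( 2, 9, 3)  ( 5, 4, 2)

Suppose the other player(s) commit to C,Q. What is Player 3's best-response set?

argmax u_3 = {Y}

u_3(X vs C,Q) = 6
u_3(Y vs C,Q) = 7
u_3(Z vs C,Q) = 6
max payoff 7 at {Y}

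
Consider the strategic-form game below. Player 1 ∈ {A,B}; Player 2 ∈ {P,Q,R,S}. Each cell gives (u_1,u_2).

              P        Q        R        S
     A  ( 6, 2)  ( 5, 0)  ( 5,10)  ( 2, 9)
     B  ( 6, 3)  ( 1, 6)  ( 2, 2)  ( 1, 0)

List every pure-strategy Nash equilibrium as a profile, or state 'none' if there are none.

(A,P): not NE [P2→R gives 10>2]
(A,Q): not NE [P2→R gives 10>0]
(A,R): NE
(A,S): not NE [P2→R gives 10>9]
(B,P): not NE [P2→Q gives 6>3]
(B,Q): not NE [P1→A gives 5>1]
(B,R): not NE [P1→A gives 5>2; P2→Q gives 6>2]
(B,S): not NE [P1→A gives 2>1; P2→Q gives 6>0]

Nash profiles: (A,R)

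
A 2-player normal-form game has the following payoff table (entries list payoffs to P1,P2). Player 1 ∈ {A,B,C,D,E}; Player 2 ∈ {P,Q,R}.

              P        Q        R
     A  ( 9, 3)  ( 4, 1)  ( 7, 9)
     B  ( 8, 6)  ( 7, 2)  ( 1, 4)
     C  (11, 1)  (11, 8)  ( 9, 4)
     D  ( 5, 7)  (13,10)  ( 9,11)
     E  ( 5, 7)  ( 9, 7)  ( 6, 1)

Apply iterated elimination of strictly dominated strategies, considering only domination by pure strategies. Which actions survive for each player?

Remaining: P1:{C,D} P2:{Q,R}

P1 drop A (C beats it: P:11>9 Q:11>4 R:9>7)
P1 drop B (C beats it: P:11>8 Q:11>7 R:9>1)
P1 drop E (C beats it: P:11>5 Q:11>9 R:9>6)
P2 drop P (Q beats it: C:8>1 D:10>7)
P1→{C,D} P2→{Q,R}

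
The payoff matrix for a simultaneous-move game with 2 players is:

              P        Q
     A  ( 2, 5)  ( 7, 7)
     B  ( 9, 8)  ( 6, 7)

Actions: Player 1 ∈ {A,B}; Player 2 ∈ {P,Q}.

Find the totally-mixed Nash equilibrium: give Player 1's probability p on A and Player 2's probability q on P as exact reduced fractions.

p=1/3, q=1/8

P1 indiff ⇒ q·2+(1-q)·7 = q·9+(1-q)·6 ⇒ q(-7) = (1-q)(-1) ⇒ q = 1/8
P2 indiff ⇒ p·5+(1-p)·8 = p·7+(1-p)·7 ⇒ p(-2) = (1-p)(-1) ⇒ p = 1/3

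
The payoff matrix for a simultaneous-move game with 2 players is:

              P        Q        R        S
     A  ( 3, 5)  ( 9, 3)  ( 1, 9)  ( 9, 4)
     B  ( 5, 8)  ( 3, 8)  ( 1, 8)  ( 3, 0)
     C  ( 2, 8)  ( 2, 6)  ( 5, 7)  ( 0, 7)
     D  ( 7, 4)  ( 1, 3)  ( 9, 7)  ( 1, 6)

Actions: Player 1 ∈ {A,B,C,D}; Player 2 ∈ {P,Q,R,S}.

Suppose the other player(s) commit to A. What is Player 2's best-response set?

argmax u_2 = {R}

u_2(P vs A) = 5
u_2(Q vs A) = 3
u_2(R vs A) = 9
u_2(S vs A) = 4
max payoff 9 at {R}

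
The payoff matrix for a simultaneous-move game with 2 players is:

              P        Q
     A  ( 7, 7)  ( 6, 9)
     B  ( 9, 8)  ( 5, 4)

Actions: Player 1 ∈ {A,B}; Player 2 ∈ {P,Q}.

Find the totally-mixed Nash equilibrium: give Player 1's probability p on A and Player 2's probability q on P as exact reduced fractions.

(p,q) = (2/3, 1/3)

P1 indiff ⇒ q·7+(1-q)·6 = q·9+(1-q)·5 ⇒ q(-2) = (1-q)(-1) ⇒ q = 1/3
P2 indiff ⇒ p·7+(1-p)·8 = p·9+(1-p)·4 ⇒ p(-2) = (1-p)(-4) ⇒ p = 2/3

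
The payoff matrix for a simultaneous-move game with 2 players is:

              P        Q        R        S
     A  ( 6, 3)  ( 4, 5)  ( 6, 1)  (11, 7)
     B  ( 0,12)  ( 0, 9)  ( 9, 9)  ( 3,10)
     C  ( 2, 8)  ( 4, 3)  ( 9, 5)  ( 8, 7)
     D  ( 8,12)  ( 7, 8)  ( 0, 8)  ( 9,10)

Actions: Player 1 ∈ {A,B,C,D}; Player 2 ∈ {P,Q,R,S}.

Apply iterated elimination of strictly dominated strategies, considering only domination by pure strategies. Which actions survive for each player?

Remaining: P1:{A,D} P2:{P,S}

P2 drop Q (S beats it: A:7>5 B:10>9 C:7>3 D:10>8)
P2 drop R (P beats it: A:3>1 B:12>9 C:8>5 D:12>8)
P1 drop B (A beats it: P:6>0 S:11>3)
P1 drop C (A beats it: P:6>2 S:11>8)
P1→{A,D} P2→{P,S}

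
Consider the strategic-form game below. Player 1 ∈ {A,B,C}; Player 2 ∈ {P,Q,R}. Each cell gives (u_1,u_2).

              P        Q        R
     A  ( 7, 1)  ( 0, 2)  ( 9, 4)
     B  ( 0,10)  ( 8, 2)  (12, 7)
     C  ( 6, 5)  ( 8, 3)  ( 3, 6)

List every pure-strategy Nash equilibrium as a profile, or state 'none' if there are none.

PSNE: ∅

(A,P): not NE [P2→R gives 4>1]
(A,Q): not NE [P1→C gives 8>0; P2→R gives 4>2]
(A,R): not NE [P1→B gives 12>9]
(B,P): not NE [P1→A gives 7>0]
(B,Q): not NE [P2→P gives 10>2]
(B,R): not NE [P2→P gives 10>7]
(C,P): not NE [P1→A gives 7>6; P2→R gives 6>5]
(C,Q): not NE [P2→R gives 6>3]
(C,R): not NE [P1→B gives 12>3]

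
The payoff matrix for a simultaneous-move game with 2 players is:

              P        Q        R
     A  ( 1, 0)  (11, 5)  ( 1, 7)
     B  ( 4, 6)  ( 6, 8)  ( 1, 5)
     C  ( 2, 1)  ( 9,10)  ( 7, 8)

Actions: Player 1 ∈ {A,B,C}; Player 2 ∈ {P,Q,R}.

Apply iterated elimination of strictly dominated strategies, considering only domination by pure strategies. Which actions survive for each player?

P2 drop P (Q beats it: A:5>0 B:8>6 C:10>1)
P1 drop B (C beats it: Q:9>6 R:7>1)
P1→{A,C} P2→{Q,R}

Remaining: P1:{A,C} P2:{Q,R}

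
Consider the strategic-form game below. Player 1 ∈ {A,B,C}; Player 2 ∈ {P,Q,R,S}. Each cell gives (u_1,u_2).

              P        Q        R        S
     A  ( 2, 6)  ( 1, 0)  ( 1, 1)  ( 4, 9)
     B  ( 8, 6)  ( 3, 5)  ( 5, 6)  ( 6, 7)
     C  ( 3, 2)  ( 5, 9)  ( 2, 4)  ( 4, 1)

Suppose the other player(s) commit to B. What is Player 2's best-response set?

u_2(P vs B) = 6
u_2(Q vs B) = 5
u_2(R vs B) = 6
u_2(S vs B) = 7
max payoff 7 at {S}

BR_2 = {S}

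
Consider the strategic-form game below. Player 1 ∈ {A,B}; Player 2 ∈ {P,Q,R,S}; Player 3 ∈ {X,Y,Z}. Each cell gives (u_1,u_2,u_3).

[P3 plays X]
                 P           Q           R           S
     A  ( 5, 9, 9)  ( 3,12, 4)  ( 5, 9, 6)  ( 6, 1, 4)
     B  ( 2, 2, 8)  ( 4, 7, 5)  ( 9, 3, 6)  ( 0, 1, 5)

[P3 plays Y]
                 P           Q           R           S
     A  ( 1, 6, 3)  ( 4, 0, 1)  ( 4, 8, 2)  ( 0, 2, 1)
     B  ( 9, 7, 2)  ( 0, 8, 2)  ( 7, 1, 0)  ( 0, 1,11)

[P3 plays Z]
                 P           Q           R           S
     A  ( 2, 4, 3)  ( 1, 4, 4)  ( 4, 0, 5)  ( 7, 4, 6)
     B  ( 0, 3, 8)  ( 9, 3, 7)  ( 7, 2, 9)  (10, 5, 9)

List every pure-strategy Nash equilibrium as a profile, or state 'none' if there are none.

No pure NE.

(A,P,X): not NE [P2→Q gives 12>9]
(A,P,Y): not NE [P1→B gives 9>1; P2→R gives 8>6; P3→X gives 9>3]
(A,P,Z): not NE [P3→X gives 9>3]
(A,Q,X): not NE [P1→B gives 4>3]
(A,Q,Y): not NE [P2→R gives 8>0; P3→Z gives 4>1]
(A,Q,Z): not NE [P1→B gives 9>1]
(A,R,X): not NE [P1→B gives 9>5; P2→Q gives 12>9]
(A,R,Y): not NE [P1→B gives 7>4; P3→X gives 6>2]
(A,R,Z): not NE [P1→B gives 7>4; P2→S gives 4>0; P3→X gives 6>5]
(A,S,X): not NE [P2→Q gives 12>1; P3→Z gives 6>4]
(A,S,Y): not NE [P2→R gives 8>2; P3→Z gives 6>1]
(A,S,Z): not NE [P1→B gives 10>7]
(B,P,X): not NE [P1→A gives 5>2; P2→Q gives 7>2]
(B,P,Y): not NE [P2→Q gives 8>7; P3→Z gives 8>2]
(B,P,Z): not NE [P1→A gives 2>0; P2→S gives 5>3]
(B,Q,X): not NE [P3→Z gives 7>5]
(B,Q,Y): not NE [P1→A gives 4>0; P3→Z gives 7>2]
(B,Q,Z): not NE [P2→S gives 5>3]
(B,R,X): not NE [P2→Q gives 7>3; P3→Z gives 9>6]
(B,R,Y): not NE [P2→Q gives 8>1; P3→Z gives 9>0]
(B,R,Z): not NE [P2→S gives 5>2]
(B,S,X): not NE [P1→A gives 6>0; P2→Q gives 7>1; P3→Y gives 11>5]
(B,S,Y): not NE [P2→Q gives 8>1]
(B,S,Z): not NE [P3→Y gives 11>9]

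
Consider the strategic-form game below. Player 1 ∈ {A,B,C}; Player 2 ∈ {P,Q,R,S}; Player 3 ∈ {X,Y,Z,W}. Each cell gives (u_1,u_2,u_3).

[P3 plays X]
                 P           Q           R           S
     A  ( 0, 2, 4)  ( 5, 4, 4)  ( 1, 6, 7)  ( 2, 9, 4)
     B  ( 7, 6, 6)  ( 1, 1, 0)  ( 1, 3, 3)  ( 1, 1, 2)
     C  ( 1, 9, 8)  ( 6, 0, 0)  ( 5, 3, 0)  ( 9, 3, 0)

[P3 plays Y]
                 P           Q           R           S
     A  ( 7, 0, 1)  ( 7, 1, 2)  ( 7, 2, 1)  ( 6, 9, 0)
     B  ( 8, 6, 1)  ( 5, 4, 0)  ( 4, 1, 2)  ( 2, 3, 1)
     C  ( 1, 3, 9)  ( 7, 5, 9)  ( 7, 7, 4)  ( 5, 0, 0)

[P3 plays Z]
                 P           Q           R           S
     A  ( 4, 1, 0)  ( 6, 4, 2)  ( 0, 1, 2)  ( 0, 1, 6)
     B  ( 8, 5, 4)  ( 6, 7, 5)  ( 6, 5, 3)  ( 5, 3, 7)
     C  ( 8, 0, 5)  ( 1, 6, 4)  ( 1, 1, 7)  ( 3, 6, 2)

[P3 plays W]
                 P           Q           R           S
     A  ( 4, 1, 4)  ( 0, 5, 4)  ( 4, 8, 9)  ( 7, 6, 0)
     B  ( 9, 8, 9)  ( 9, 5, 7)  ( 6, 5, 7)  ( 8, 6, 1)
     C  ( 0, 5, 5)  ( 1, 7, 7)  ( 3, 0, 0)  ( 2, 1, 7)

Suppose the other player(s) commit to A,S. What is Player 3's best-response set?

P3 best: {Z}

u_3(X vs A,S) = 4
u_3(Y vs A,S) = 0
u_3(Z vs A,S) = 6
u_3(W vs A,S) = 0
max payoff 6 at {Z}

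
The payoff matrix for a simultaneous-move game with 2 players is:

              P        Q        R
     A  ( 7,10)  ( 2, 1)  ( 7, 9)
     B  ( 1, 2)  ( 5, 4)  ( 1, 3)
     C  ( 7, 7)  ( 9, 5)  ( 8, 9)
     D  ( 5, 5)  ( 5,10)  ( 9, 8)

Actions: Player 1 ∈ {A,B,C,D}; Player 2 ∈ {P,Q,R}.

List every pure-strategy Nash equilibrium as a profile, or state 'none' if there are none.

(A,P): NE
(A,Q): not NE [P1→C gives 9>2; P2→P gives 10>1]
(A,R): not NE [P1→D gives 9>7; P2→P gives 10>9]
(B,P): not NE [P1→C gives 7>1; P2→Q gives 4>2]
(B,Q): not NE [P1→C gives 9>5]
(B,R): not NE [P1→D gives 9>1; P2→Q gives 4>3]
(C,P): not NE [P2→R gives 9>7]
(C,Q): not NE [P2→R gives 9>5]
(C,R): not NE [P1→D gives 9>8]
(D,P): not NE [P1→C gives 7>5; P2→Q gives 10>5]
(D,Q): not NE [P1→C gives 9>5]
(D,R): not NE [P2→Q gives 10>8]

PSNE = {(A,P)}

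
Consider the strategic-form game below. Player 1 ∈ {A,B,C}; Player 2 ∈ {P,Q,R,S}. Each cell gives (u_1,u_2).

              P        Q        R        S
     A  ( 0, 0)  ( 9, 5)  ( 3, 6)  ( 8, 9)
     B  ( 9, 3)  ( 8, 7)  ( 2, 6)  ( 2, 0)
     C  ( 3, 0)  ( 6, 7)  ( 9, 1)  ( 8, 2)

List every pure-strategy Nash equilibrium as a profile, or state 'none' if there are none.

PSNE = {(A,S)}

(A,P): not NE [P1→B gives 9>0; P2→S gives 9>0]
(A,Q): not NE [P2→S gives 9>5]
(A,R): not NE [P1→C gives 9>3; P2→S gives 9>6]
(A,S): NE
(B,P): not NE [P2→Q gives 7>3]
(B,Q): not NE [P1→A gives 9>8]
(B,R): not NE [P1→C gives 9>2; P2→Q gives 7>6]
(B,S): not NE [P1→C gives 8>2; P2→Q gives 7>0]
(C,P): not NE [P1→B gives 9>3; P2→Q gives 7>0]
(C,Q): not NE [P1→A gives 9>6]
(C,R): not NE [P2→Q gives 7>1]
(C,S): not NE [P2→Q gives 7>2]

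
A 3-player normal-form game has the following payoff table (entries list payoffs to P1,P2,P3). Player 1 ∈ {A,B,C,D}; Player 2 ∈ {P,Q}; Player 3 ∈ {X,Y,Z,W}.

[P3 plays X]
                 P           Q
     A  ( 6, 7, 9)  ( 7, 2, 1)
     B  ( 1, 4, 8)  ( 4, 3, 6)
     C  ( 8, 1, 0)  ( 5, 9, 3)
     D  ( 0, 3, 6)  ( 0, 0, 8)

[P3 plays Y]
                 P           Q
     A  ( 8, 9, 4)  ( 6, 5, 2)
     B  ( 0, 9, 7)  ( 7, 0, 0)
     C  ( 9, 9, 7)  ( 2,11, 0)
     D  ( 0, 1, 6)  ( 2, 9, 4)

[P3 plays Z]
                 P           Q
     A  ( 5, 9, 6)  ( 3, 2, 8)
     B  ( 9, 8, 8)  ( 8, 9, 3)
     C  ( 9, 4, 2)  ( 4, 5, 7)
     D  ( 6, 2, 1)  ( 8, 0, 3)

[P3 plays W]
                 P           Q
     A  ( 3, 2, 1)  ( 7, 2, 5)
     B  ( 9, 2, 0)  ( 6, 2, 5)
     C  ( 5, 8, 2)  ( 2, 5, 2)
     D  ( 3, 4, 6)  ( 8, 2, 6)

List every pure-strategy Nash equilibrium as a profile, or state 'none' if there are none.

(A,P,X): not NE [P1→C gives 8>6]
(A,P,Y): not NE [P1→C gives 9>8; P3→X gives 9>4]
(A,P,Z): not NE [P1→C gives 9>5; P3→X gives 9>6]
(A,P,W): not NE [P1→B gives 9>3; P3→X gives 9>1]
(A,Q,X): not NE [P2→P gives 7>2; P3→Z gives 8>1]
(A,Q,Y): not NE [P1→B gives 7>6; P2→P gives 9>5; P3→Z gives 8>2]
(A,Q,Z): not NE [P1→D gives 8>3; P2→P gives 9>2]
(A,Q,W): not NE [P1→D gives 8>7; P3→Z gives 8>5]
(B,P,X): not NE [P1→C gives 8>1]
(B,P,Y): not NE [P1→C gives 9>0; P3→Z gives 8>7]
(B,P,Z): not NE [P2→Q gives 9>8]
(B,P,W): not NE [P3→Z gives 8>0]
(B,Q,X): not NE [P1→A gives 7>4; P2→P gives 4>3]
(B,Q,Y): not NE [P2→P gives 9>0; P3→X gives 6>0]
(B,Q,Z): not NE [P3→X gives 6>3]
(B,Q,W): not NE [P1→D gives 8>6; P3→X gives 6>5]
(C,P,X): not NE [P2→Q gives 9>1; P3→Y gives 7>0]
(C,P,Y): not NE [P2→Q gives 11>9]
(C,P,Z): not NE [P2→Q gives 5>4; P3→Y gives 7>2]
(C,P,W): not NE [P1→B gives 9>5; P3→Y gives 7>2]
(C,Q,X): not NE [P1→A gives 7>5; P3→Z gives 7>3]
(C,Q,Y): not NE [P1→B gives 7>2; P3→Z gives 7>0]
(C,Q,Z): not NE [P1→D gives 8>4]
(C,Q,W): not NE [P1→D gives 8>2; P2→P gives 8>5; P3→Z gives 7>2]
(D,P,X): not NE [P1→C gives 8>0]
(D,P,Y): not NE [P1→C gives 9>0; P2→Q gives 9>1]
(D,P,Z): not NE [P1→C gives 9>6; P3→W gives 6>1]
(D,P,W): not NE [P1→B gives 9>3]
(D,Q,X): not NE [P1→A gives 7>0; P2→P gives 3>0]
(D,Q,Y): not NE [P1→B gives 7>2; P3→X gives 8>4]
(D,Q,Z): not NE [P2→P gives 2>0; P3→X gives 8>3]
(D,Q,W): not NE [P2→P gives 4>2; P3→X gives 8>6]

PSNE: ∅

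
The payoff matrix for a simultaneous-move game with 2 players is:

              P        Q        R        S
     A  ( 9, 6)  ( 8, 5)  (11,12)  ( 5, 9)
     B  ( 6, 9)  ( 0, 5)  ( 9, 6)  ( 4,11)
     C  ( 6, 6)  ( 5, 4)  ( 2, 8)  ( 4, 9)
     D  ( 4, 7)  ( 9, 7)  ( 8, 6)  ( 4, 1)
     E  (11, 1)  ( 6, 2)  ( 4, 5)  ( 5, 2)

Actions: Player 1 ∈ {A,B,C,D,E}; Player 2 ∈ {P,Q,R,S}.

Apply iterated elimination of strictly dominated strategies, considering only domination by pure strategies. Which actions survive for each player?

P1 drop B (A beats it: P:9>6 Q:8>0 R:11>9 S:5>4)
P1 drop C (A beats it: P:9>6 Q:8>5 R:11>2 S:5>4)
P2 drop S (R beats it: A:12>9 D:6>1 E:5>2)
P1→{A,D,E} P2→{P,Q,R}

Survivors P1:{A,D,E} P2:{P,Q,R}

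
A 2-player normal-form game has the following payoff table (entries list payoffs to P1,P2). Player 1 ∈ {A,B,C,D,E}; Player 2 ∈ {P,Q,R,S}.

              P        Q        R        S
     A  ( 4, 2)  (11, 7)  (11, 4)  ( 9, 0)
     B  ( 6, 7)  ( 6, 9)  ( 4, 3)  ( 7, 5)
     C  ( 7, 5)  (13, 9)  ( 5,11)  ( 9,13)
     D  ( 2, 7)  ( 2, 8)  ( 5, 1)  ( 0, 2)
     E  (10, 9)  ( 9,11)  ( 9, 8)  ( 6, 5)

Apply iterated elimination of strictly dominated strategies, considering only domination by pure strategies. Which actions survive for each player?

P1 drop B (C beats it: P:7>6 Q:13>6 R:5>4 S:9>7)
P1 drop D (A beats it: P:4>2 Q:11>2 R:11>5 S:9>0)
P2 drop P (Q beats it: A:7>2 C:9>5 E:11>9)
P1 drop E (A beats it: Q:11>9 R:11>9 S:9>6)
P1→{A,C} P2→{Q,R,S}

Remaining: P1:{A,C} P2:{Q,R,S}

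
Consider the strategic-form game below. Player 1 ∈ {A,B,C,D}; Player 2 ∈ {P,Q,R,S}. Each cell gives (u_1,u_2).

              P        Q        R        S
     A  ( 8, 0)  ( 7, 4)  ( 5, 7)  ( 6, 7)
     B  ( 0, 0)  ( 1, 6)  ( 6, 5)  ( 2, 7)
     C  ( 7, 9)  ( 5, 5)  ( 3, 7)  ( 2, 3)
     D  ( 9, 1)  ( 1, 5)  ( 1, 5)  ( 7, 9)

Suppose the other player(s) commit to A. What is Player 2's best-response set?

u_2(P vs A) = 0
u_2(Q vs A) = 4
u_2(R vs A) = 7
u_2(S vs A) = 7
max payoff 7 at {R,S}

P2 best: {R,S}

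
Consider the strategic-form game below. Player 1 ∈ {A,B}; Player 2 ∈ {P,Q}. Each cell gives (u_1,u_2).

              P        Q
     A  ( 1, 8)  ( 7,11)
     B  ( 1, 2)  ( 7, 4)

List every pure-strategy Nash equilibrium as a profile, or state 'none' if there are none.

NE set: (A,Q), (B,Q)

(A,P): not NE [P2→Q gives 11>8]
(A,Q): NE
(B,P): not NE [P2→Q gives 4>2]
(B,Q): NE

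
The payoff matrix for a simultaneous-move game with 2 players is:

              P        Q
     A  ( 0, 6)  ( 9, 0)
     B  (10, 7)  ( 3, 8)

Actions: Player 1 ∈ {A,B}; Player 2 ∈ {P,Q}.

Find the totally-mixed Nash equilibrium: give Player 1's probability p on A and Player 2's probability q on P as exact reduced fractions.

P1 indiff ⇒ q·0+(1-q)·9 = q·10+(1-q)·3 ⇒ q(-10) = (1-q)(-6) ⇒ q = 3/8
P2 indiff ⇒ p·6+(1-p)·7 = p·0+(1-p)·8 ⇒ p(6) = (1-p)(1) ⇒ p = 1/7

p=1/7, q=3/8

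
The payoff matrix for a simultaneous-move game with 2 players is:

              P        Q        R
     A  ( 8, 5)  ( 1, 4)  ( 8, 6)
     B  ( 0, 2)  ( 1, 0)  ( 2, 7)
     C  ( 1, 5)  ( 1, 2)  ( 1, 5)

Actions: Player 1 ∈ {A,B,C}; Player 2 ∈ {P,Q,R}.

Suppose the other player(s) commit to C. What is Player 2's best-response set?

u_2(P vs C) = 5
u_2(Q vs C) = 2
u_2(R vs C) = 5
max payoff 5 at {P,R}

argmax u_2 = {P,R}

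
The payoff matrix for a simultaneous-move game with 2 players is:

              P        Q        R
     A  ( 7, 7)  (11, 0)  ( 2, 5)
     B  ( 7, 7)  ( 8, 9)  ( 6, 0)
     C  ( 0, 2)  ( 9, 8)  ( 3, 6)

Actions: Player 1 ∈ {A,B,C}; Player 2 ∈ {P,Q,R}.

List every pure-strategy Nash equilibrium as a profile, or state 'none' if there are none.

(A,P): NE
(A,Q): not NE [P2→P gives 7>0]
(A,R): not NE [P1→B gives 6>2; P2→P gives 7>5]
(B,P): not NE [P2→Q gives 9>7]
(B,Q): not NE [P1→A gives 11>8]
(B,R): not NE [P2→Q gives 9>0]
(C,P): not NE [P1→B gives 7>0; P2→Q gives 8>2]
(C,Q): not NE [P1→A gives 11>9]
(C,R): not NE [P1→B gives 6>3; P2→Q gives 8>6]

NE set: (A,P)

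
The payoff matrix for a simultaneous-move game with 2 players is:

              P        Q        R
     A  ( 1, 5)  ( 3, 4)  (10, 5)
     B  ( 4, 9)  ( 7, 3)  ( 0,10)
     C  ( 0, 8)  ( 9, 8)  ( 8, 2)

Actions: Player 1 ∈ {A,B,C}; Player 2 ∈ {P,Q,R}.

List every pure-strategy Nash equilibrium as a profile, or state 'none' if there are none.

(A,P): not NE [P1→B gives 4>1]
(A,Q): not NE [P1→C gives 9>3; P2→R gives 5>4]
(A,R): NE
(B,P): not NE [P2→R gives 10>9]
(B,Q): not NE [P1→C gives 9>7; P2→R gives 10>3]
(B,R): not NE [P1→A gives 10>0]
(C,P): not NE [P1→B gives 4>0]
(C,Q): NE
(C,R): not NE [P1→A gives 10>8; P2→Q gives 8>2]

NE set: (A,R), (C,Q)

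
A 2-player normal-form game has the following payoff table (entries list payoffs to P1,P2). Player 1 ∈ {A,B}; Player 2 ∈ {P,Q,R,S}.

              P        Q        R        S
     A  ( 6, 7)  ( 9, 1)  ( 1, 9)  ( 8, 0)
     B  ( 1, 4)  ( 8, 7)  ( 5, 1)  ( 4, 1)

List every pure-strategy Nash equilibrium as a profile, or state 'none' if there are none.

Equilibria: none

(A,P): not NE [P2→R gives 9>7]
(A,Q): not NE [P2→R gives 9>1]
(A,R): not NE [P1→B gives 5>1]
(A,S): not NE [P2→R gives 9>0]
(B,P): not NE [P1→A gives 6>1; P2→Q gives 7>4]
(B,Q): not NE [P1→A gives 9>8]
(B,R): not NE [P2→Q gives 7>1]
(B,S): not NE [P1→A gives 8>4; P2→Q gives 7>1]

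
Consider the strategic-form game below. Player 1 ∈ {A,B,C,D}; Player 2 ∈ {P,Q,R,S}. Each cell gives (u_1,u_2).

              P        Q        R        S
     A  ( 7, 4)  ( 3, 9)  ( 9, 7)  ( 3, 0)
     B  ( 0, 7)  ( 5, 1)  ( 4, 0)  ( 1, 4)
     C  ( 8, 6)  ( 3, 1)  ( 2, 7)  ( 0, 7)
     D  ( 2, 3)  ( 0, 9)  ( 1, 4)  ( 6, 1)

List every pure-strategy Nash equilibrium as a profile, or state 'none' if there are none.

(A,P): not NE [P1→C gives 8>7; P2→Q gives 9>4]
(A,Q): not NE [P1→B gives 5>3]
(A,R): not NE [P2→Q gives 9>7]
(A,S): not NE [P1→D gives 6>3; P2→Q gives 9>0]
(B,P): not NE [P1→C gives 8>0]
(B,Q): not NE [P2→P gives 7>1]
(B,R): not NE [P1→A gives 9>4; P2→P gives 7>0]
(B,S): not NE [P1→D gives 6>1; P2→P gives 7>4]
(C,P): not NE [P2→S gives 7>6]
(C,Q): not NE [P1→B gives 5>3; P2→S gives 7>1]
(C,R): not NE [P1→A gives 9>2]
(C,S): not NE [P1→D gives 6>0]
(D,P): not NE [P1→C gives 8>2; P2→Q gives 9>3]
(D,Q): not NE [P1→B gives 5>0]
(D,R): not NE [P1→A gives 9>1; P2→Q gives 9>4]
(D,S): not NE [P2→Q gives 9>1]

No pure NE.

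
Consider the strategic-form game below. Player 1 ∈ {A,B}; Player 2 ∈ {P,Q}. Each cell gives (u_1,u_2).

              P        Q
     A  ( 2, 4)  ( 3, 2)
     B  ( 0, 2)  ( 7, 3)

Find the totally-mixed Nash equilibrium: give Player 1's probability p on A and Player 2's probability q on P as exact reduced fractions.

(p,q) = (1/3, 2/3)

P1 indiff ⇒ q·2+(1-q)·3 = q·0+(1-q)·7 ⇒ q(2) = (1-q)(4) ⇒ q = 2/3
P2 indiff ⇒ p·4+(1-p)·2 = p·2+(1-p)·3 ⇒ p(2) = (1-p)(1) ⇒ p = 1/3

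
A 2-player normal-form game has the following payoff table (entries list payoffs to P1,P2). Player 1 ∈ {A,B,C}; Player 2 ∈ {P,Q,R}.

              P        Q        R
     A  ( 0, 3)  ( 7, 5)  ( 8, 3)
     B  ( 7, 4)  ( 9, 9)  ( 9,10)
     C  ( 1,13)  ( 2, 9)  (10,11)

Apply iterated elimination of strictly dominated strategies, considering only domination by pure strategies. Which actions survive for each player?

P1 drop A (B beats it: P:7>0 Q:9>7 R:9>8)
P2 drop Q (R beats it: B:10>9 C:11>9)
P1→{B,C} P2→{P,R}

Remaining: P1:{B,C} P2:{P,R}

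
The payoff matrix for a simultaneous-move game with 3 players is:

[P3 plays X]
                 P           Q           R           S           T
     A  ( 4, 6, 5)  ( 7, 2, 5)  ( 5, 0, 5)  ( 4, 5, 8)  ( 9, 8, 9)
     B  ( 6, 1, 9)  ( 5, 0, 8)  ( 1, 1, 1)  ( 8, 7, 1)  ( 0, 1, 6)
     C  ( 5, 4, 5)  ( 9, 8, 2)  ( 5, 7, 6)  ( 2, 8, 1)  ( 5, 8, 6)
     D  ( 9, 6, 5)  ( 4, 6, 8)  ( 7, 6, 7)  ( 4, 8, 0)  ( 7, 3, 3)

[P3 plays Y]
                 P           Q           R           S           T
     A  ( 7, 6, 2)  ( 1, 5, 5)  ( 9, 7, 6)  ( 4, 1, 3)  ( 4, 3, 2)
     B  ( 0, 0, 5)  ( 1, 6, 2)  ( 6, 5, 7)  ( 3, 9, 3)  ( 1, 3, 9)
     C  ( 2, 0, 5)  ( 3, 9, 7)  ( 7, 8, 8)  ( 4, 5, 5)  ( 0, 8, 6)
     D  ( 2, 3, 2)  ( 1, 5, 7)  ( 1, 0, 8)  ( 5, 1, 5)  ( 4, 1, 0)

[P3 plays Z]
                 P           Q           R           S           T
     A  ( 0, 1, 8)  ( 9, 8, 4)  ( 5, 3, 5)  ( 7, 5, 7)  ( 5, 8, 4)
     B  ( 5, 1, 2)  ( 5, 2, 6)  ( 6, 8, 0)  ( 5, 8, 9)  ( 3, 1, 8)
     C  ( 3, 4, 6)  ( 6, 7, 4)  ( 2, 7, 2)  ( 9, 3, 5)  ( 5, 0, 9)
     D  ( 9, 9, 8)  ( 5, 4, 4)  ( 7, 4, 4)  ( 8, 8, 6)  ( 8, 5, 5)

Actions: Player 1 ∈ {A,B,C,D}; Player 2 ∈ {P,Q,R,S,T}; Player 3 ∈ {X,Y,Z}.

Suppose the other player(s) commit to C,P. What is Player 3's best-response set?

P3 best: {Z}

u_3(X vs C,P) = 5
u_3(Y vs C,P) = 5
u_3(Z vs C,P) = 6
max payoff 6 at {Z}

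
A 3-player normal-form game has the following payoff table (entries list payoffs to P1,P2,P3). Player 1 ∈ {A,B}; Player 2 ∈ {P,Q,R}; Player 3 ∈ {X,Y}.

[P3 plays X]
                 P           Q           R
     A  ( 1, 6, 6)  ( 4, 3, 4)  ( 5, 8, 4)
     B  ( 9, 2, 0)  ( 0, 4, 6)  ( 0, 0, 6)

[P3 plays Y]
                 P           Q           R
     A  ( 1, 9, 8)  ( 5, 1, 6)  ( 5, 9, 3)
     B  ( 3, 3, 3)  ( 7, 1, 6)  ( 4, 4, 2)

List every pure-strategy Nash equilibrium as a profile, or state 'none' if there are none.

(A,P,X): not NE [P1→B gives 9>1; P2→R gives 8>6; P3→Y gives 8>6]
(A,P,Y): not NE [P1→B gives 3>1]
(A,Q,X): not NE [P2→R gives 8>3; P3→Y gives 6>4]
(A,Q,Y): not NE [P1→B gives 7>5; P2→R gives 9>1]
(A,R,X): NE
(A,R,Y): not NE [P3→X gives 4>3]
(B,P,X): not NE [P2→Q gives 4>2; P3→Y gives 3>0]
(B,P,Y): not NE [P2→R gives 4>3]
(B,Q,X): not NE [P1→A gives 4>0]
(B,Q,Y): not NE [P2→R gives 4>1]
(B,R,X): not NE [P1→A gives 5>0; P2→Q gives 4>0]
(B,R,Y): not NE [P1→A gives 5>4; P3→X gives 6>2]

PSNE = {(A,R,X)}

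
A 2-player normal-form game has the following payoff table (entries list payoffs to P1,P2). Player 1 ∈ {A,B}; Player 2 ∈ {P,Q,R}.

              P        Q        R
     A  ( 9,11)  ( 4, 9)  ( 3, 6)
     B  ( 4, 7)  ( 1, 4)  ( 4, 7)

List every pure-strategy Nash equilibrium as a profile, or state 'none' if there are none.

(A,P): NE
(A,Q): not NE [P2→P gives 11>9]
(A,R): not NE [P1→B gives 4>3; P2→P gives 11>6]
(B,P): not NE [P1→A gives 9>4]
(B,Q): not NE [P1→A gives 4>1; P2→R gives 7>4]
(B,R): NE

NE set: (A,P), (B,R)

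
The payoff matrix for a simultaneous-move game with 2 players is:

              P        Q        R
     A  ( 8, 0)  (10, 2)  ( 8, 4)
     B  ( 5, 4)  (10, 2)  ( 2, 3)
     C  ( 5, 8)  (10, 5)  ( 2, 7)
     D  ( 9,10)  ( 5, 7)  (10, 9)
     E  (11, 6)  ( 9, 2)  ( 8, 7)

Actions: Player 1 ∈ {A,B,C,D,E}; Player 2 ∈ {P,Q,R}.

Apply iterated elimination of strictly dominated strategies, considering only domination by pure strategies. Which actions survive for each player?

P2 drop Q (R beats it: A:4>2 B:3>2 C:7>5 D:9>7 E:7>2)
P1 drop A (D beats it: P:9>8 R:10>8)
P1 drop B (D beats it: P:9>5 R:10>2)
P1 drop C (D beats it: P:9>5 R:10>2)
P1→{D,E} P2→{P,R}

Remaining: P1:{D,E} P2:{P,R}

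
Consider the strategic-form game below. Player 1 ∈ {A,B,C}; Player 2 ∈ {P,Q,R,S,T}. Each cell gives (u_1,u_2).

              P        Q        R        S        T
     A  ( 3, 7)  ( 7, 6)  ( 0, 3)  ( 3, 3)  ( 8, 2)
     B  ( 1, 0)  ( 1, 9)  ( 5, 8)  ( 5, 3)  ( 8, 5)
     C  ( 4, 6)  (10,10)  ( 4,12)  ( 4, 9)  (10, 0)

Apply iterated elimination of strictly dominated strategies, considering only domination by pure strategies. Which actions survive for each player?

P1 drop A (C beats it: P:4>3 Q:10>7 R:4>0 S:4>3 T:10>8)
P2 drop P (Q beats it: B:9>0 C:10>6)
P2 drop S (Q beats it: B:9>3 C:10>9)
P2 drop T (Q beats it: B:9>5 C:10>0)
P1→{B,C} P2→{Q,R}

IESDS → P1:{B,C} P2:{Q,R}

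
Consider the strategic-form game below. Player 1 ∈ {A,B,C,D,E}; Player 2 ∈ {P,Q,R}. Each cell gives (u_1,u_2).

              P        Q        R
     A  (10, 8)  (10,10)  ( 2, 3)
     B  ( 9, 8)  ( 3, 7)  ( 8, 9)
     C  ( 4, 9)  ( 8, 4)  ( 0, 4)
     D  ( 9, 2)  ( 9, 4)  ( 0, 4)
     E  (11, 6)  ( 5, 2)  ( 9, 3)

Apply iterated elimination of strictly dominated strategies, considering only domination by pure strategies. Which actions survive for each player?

IESDS → P1:{A,E} P2:{P,Q}

P1 drop B (E beats it: P:11>9 Q:5>3 R:9>8)
P1 drop C (A beats it: P:10>4 Q:10>8 R:2>0)
P1 drop D (A beats it: P:10>9 Q:10>9 R:2>0)
P2 drop R (P beats it: A:8>3 E:6>3)
P1→{A,E} P2→{P,Q}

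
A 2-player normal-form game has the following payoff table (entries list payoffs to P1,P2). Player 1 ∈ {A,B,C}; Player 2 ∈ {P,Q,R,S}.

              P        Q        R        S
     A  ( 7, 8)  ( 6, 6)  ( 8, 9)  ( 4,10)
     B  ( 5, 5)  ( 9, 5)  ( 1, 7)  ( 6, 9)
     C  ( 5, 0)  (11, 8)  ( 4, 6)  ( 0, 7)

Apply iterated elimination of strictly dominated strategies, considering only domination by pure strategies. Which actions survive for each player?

P2 drop P (R beats it: A:9>8 B:7>5 C:6>0)
P2 drop R (S beats it: A:10>9 B:9>7 C:7>6)
P1 drop A (B beats it: Q:9>6 S:6>4)
P1→{B,C} P2→{Q,S}

Survivors P1:{B,C} P2:{Q,S}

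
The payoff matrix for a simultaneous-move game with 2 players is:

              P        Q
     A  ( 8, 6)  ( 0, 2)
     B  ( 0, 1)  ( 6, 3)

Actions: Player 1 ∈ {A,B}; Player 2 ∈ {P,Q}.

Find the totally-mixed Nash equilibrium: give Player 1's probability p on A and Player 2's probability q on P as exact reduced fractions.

(p,q) = (1/3, 3/7)

P1 indiff ⇒ q·8+(1-q)·0 = q·0+(1-q)·6 ⇒ q(8) = (1-q)(6) ⇒ q = 3/7
P2 indiff ⇒ p·6+(1-p)·1 = p·2+(1-p)·3 ⇒ p(4) = (1-p)(2) ⇒ p = 1/3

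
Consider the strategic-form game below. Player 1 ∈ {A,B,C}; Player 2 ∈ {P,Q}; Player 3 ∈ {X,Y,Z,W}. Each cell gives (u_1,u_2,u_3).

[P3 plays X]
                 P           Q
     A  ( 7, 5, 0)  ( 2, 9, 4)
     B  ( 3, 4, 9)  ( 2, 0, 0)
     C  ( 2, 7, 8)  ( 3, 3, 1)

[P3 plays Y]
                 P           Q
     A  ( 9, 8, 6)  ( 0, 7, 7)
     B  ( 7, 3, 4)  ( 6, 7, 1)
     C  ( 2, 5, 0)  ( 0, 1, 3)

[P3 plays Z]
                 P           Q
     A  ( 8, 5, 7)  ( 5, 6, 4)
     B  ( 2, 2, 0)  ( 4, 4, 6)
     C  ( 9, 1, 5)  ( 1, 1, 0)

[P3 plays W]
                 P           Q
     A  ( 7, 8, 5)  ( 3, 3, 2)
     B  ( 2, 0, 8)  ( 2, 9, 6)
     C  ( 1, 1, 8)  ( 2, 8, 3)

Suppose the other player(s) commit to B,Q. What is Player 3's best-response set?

u_3(X vs B,Q) = 0
u_3(Y vs B,Q) = 1
u_3(Z vs B,Q) = 6
u_3(W vs B,Q) = 6
max payoff 6 at {Z,W}

BR_3 = {Z,W}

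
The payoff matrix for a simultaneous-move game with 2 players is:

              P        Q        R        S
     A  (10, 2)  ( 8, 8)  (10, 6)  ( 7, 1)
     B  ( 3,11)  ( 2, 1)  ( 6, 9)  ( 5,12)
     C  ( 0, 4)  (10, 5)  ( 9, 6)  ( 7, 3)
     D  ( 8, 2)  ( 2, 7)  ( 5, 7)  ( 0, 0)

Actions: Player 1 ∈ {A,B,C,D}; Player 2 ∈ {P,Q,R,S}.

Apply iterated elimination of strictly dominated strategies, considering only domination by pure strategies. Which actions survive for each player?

Survivors P1:{A,C} P2:{Q,R}

P1 drop B (A beats it: P:10>3 Q:8>2 R:10>6 S:7>5)
P1 drop D (A beats it: P:10>8 Q:8>2 R:10>5 S:7>0)
P2 drop P (Q beats it: A:8>2 C:5>4)
P2 drop S (Q beats it: A:8>1 C:5>3)
P1→{A,C} P2→{Q,R}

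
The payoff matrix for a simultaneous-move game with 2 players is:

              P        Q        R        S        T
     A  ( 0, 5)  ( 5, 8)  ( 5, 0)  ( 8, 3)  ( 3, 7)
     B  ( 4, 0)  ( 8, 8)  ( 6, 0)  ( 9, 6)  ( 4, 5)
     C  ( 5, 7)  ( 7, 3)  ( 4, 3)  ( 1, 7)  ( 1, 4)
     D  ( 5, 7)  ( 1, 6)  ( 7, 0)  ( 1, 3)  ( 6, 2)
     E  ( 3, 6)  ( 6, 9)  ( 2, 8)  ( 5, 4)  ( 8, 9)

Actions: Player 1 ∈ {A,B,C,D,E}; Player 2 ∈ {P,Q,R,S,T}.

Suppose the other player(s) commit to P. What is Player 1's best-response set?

u_1(A vs P) = 0
u_1(B vs P) = 4
u_1(C vs P) = 5
u_1(D vs P) = 5
u_1(E vs P) = 3
max payoff 5 at {C,D}

argmax u_1 = {C,D}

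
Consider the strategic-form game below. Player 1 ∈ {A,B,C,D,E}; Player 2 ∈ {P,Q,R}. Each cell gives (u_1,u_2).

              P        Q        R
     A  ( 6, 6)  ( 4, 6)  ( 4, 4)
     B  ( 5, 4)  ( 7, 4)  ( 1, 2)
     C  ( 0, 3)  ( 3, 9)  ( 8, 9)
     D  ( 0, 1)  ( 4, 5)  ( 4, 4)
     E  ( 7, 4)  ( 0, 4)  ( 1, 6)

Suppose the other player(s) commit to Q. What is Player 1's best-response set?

P1 best: {B}

u_1(A vs Q) = 4
u_1(B vs Q) = 7
u_1(C vs Q) = 3
u_1(D vs Q) = 4
u_1(E vs Q) = 0
max payoff 7 at {B}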